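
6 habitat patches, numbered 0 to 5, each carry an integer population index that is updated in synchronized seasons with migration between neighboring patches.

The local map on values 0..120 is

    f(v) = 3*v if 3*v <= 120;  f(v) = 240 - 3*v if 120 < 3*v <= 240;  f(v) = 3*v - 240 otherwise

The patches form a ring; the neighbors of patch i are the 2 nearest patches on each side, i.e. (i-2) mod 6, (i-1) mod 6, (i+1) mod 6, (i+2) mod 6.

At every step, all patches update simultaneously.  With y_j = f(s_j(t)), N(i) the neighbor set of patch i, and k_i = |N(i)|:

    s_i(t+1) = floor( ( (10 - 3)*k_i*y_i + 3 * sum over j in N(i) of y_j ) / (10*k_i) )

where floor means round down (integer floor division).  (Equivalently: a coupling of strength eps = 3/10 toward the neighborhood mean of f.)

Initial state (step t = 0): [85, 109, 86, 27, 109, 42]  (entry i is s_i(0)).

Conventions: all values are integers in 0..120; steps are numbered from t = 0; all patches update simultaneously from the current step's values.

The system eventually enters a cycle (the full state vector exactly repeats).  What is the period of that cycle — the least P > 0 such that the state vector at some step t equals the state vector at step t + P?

Simulating step by step:
t=0: [85, 109, 86, 27, 109, 42]
t=1: [33, 78, 32, 79, 78, 100]
t=2: [81, 23, 75, 14, 23, 50]
t=3: [20, 59, 24, 47, 59, 76]
t=4: [57, 62, 71, 85, 62, 29]
t=5: [64, 52, 33, 27, 52, 75]
t=6: [54, 77, 91, 77, 77, 32]
t=7: [65, 22, 30, 17, 22, 75]
t=8: [49, 61, 80, 53, 61, 27]
t=9: [79, 59, 21, 71, 59, 78]
t=10: [16, 51, 55, 33, 51, 15]
t=11: [55, 80, 76, 91, 80, 55]
t=12: [59, 14, 16, 29, 14, 60]
t=13: [58, 48, 51, 75, 48, 59]
t=14: [71, 84, 81, 36, 84, 64]
t=15: [24, 22, 14, 81, 22, 45]
t=16: [71, 62, 44, 23, 62, 89]
t=17: [37, 55, 90, 66, 55, 34]
t=18: [98, 73, 43, 50, 73, 94]
t=19: [52, 36, 91, 77, 36, 43]
t=20: [85, 93, 46, 33, 93, 100]
t=21: [28, 48, 85, 87, 48, 56]
t=22: [79, 81, 32, 35, 81, 72]
t=23: [11, 19, 75, 82, 19, 25]
t=24: [38, 49, 21, 19, 49, 63]
t=25: [102, 86, 70, 62, 86, 62]
t=26: [55, 27, 32, 46, 27, 49]
t=27: [78, 84, 92, 97, 84, 90]
t=28: [10, 17, 31, 42, 17, 27]
t=29: [41, 59, 83, 100, 59, 75]
t=30: [93, 59, 29, 53, 59, 33]
t=31: [50, 67, 79, 80, 67, 87]
t=32: [70, 35, 14, 7, 35, 27]
t=33: [45, 86, 48, 39, 86, 76]
t=34: [84, 37, 86, 92, 37, 27]
t=35: [32, 88, 32, 49, 88, 76]
t=36: [78, 39, 84, 76, 39, 26]
t=37: [28, 90, 27, 32, 90, 73]
t=38: [70, 42, 74, 79, 42, 32]
t=39: [46, 90, 32, 27, 90, 86]
t=40: [84, 43, 85, 69, 43, 30]
t=41: [32, 88, 30, 47, 88, 83]
t=42: [78, 38, 81, 80, 38, 24]
t=43: [26, 85, 19, 22, 85, 67]
t=44: [64, 28, 52, 55, 28, 40]
t=45: [61, 83, 80, 80, 83, 105]
t=46: [46, 16, 5, 6, 16, 58]
t=47: [84, 48, 26, 25, 48, 62]
t=48: [32, 83, 75, 76, 83, 58]
t=49: [74, 20, 19, 15, 20, 55]
t=50: [31, 56, 53, 50, 56, 66]
t=51: [85, 73, 81, 83, 73, 53]
t=52: [19, 22, 7, 15, 22, 61]
t=53: [55, 59, 32, 47, 59, 57]
t=54: [74, 69, 89, 91, 69, 70]
t=55: [21, 31, 27, 32, 31, 29]
t=56: [70, 89, 82, 93, 89, 86]
t=57: [26, 25, 13, 33, 25, 21]
t=58: [73, 73, 51, 88, 73, 68]
t=59: [27, 27, 67, 29, 27, 31]
t=60: [78, 79, 52, 82, 79, 89]
t=61: [12, 11, 60, 12, 11, 20]
t=62: [39, 37, 52, 39, 37, 52]
t=63: [111, 107, 93, 111, 107, 93]
t=64: [83, 76, 53, 83, 76, 53]
t=65: [20, 21, 59, 20, 21, 59]
t=66: [60, 62, 62, 60, 62, 62]
t=67: [58, 54, 54, 58, 54, 54]
t=68: [69, 76, 76, 69, 76, 76]
t=69: [26, 15, 15, 26, 15, 15]
t=70: [68, 49, 49, 68, 49, 49]
t=71: [53, 84, 84, 53, 84, 84]
t=72: [60, 22, 22, 60, 22, 22]
t=73: [61, 65, 65, 61, 65, 65]
t=74: [53, 46, 46, 53, 46, 46]
t=75: [87, 98, 98, 87, 98, 98]
t=76: [30, 49, 49, 30, 49, 49]
t=77: [90, 92, 92, 90, 92, 92]
t=78: [31, 35, 35, 31, 35, 35]
t=79: [96, 103, 103, 96, 103, 103]
t=80: [54, 65, 65, 54, 65, 65]
t=81: [68, 49, 49, 68, 49, 49]

Answer: 11
Key observation: The state at step 70, [68, 49, 49, 68, 49, 49], reappears at step 81 — and no state repeats earlier — so the cycle the system enters has period 11.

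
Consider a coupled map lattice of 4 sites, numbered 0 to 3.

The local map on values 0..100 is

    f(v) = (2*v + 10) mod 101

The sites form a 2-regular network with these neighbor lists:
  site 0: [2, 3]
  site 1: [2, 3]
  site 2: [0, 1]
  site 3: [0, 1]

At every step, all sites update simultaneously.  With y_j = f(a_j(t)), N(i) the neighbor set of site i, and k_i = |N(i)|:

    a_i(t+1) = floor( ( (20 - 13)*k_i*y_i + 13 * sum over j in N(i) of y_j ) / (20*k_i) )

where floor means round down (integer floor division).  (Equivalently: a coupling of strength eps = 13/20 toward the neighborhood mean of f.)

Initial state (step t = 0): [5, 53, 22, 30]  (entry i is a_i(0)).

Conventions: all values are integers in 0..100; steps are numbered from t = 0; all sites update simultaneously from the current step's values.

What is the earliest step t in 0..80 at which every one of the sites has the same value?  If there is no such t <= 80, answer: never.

Answer: 13
Key observation: Synchronization is absorbing here: once all sites are equal they stay equal, and step 13 is the first all-equal step.

Derivation:
t=0: [5, 53, 22, 30]  (not all equal)
t=1: [47, 45, 30, 35]  (not all equal)
t=2: [49, 83, 57, 61]  (not all equal)
t=3: [20, 43, 34, 37]  (not all equal)
t=4: [70, 86, 74, 76]  (not all equal)
t=5: [55, 66, 62, 63]  (not all equal)
t=6: [28, 36, 31, 31]  (not all equal)
t=7: [69, 75, 73, 73]  (not all equal)
t=8: [52, 56, 53, 53]  (not all equal)
t=9: [14, 17, 16, 16]  (not all equal)
t=10: [40, 42, 41, 41]  (not all equal)
t=11: [91, 92, 92, 92]  (not all equal)
t=12: [92, 93, 92, 92]  (not all equal)
t=13: [93, 93, 93, 93]  (all equal)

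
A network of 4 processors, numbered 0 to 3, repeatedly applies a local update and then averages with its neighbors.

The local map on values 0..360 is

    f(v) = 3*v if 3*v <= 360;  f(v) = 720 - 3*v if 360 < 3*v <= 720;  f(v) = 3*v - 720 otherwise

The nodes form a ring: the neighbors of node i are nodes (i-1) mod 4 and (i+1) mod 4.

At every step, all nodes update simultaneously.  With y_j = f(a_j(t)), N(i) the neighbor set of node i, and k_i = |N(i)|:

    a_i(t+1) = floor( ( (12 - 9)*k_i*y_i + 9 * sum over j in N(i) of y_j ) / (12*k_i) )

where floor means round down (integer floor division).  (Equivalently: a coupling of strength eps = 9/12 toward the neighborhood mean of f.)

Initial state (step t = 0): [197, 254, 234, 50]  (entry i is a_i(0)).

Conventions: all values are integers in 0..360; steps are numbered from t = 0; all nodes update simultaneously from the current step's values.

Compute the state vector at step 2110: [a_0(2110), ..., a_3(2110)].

Simulating step by step:
t=0: [197, 254, 234, 50]
t=1: [104, 65, 76, 92]
t=2: [254, 251, 233, 271]
t=3: [57, 31, 52, 46]
t=4: [129, 145, 125, 157]
t=5: [283, 325, 286, 316]
t=6: [213, 163, 215, 157]
t=7: [200, 116, 198, 120]
t=8: [295, 179, 297, 182]
t=9: [175, 171, 176, 169]
t=10: [206, 196, 205, 198]
t=11: [122, 110, 123, 109]
t=12: [334, 346, 334, 346]
t=13: [309, 291, 309, 291]
t=14: [166, 193, 166, 193]
t=15: [161, 201, 161, 201]
t=16: [147, 207, 147, 207]
t=17: [144, 234, 144, 234]
t=18: [85, 220, 85, 220]
t=19: [108, 206, 108, 206]
t=20: [157, 268, 157, 268]
t=21: [125, 207, 125, 207]
t=22: [160, 283, 160, 283]
t=23: [156, 212, 156, 212]
t=24: [126, 210, 126, 210]
t=25: [153, 279, 153, 279]
t=26: [153, 225, 153, 225]
t=27: [99, 207, 99, 207]
t=28: [148, 247, 148, 247]
t=29: [84, 212, 84, 212]
t=30: [126, 210, 126, 210]

Answer: [148, 247, 148, 247]
Key observation: The state at step 24, [126, 210, 126, 210], reappears at step 30: the system is in a cycle of period 6 from step 24 on.  Therefore the state at step 2110 equals the state at step 24 + ((2110 - 24) mod 6) = 28, which is [148, 247, 148, 247].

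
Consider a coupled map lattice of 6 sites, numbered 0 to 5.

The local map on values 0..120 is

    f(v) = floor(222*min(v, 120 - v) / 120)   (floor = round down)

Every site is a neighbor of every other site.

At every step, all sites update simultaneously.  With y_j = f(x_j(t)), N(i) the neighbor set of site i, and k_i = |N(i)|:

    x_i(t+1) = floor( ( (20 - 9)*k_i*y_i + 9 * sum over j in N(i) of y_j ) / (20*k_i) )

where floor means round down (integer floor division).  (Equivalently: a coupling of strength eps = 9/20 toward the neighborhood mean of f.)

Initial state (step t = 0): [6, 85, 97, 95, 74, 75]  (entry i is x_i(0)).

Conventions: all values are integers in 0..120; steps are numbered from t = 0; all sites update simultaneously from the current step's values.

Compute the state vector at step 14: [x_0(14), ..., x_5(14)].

Simulating step by step:
t=0: [6, 85, 97, 95, 74, 75]
t=1: [34, 59, 49, 50, 68, 67]
t=2: [77, 99, 90, 91, 93, 94]
t=3: [65, 46, 54, 53, 51, 51]
t=4: [97, 90, 96, 96, 94, 94]
t=5: [44, 50, 45, 45, 47, 47]
t=6: [83, 88, 84, 84, 85, 85]
t=7: [66, 61, 65, 65, 64, 64]
t=8: [100, 105, 101, 101, 102, 102]
t=9: [35, 30, 34, 34, 33, 33]
t=10: [62, 58, 61, 61, 60, 60]
t=11: [108, 108, 109, 109, 109, 109]
t=12: [21, 21, 20, 20, 20, 20]
t=13: [37, 37, 37, 37, 37, 37]
t=14: [68, 68, 68, 68, 68, 68]

Answer: [68, 68, 68, 68, 68, 68]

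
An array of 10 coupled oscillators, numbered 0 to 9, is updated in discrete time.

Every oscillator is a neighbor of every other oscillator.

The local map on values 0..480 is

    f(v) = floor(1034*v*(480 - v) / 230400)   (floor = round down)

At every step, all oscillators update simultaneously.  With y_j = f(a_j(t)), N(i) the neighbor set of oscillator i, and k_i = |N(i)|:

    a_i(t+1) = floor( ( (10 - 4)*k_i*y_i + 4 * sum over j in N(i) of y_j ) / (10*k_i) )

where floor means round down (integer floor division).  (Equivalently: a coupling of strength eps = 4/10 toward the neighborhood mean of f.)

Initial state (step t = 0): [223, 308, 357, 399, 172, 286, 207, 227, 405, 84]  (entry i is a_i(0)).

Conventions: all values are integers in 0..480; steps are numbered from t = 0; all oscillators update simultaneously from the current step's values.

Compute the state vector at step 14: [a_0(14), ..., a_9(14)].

Answer: [257, 257, 257, 257, 257, 257, 257, 257, 257, 257]

Derivation:
t=0: [223, 308, 357, 399, 172, 286, 207, 227, 405, 84]
t=1: [236, 225, 203, 174, 225, 232, 234, 236, 169, 176]
t=2: [254, 254, 251, 243, 254, 254, 254, 254, 242, 244]
t=3: [257, 257, 257, 257, 257, 257, 257, 257, 257, 257]
t=4: [257, 257, 257, 257, 257, 257, 257, 257, 257, 257]
t=5: [257, 257, 257, 257, 257, 257, 257, 257, 257, 257]
t=6: [257, 257, 257, 257, 257, 257, 257, 257, 257, 257]
t=7: [257, 257, 257, 257, 257, 257, 257, 257, 257, 257]
t=8: [257, 257, 257, 257, 257, 257, 257, 257, 257, 257]
t=9: [257, 257, 257, 257, 257, 257, 257, 257, 257, 257]
t=10: [257, 257, 257, 257, 257, 257, 257, 257, 257, 257]
t=11: [257, 257, 257, 257, 257, 257, 257, 257, 257, 257]
t=12: [257, 257, 257, 257, 257, 257, 257, 257, 257, 257]
t=13: [257, 257, 257, 257, 257, 257, 257, 257, 257, 257]
t=14: [257, 257, 257, 257, 257, 257, 257, 257, 257, 257]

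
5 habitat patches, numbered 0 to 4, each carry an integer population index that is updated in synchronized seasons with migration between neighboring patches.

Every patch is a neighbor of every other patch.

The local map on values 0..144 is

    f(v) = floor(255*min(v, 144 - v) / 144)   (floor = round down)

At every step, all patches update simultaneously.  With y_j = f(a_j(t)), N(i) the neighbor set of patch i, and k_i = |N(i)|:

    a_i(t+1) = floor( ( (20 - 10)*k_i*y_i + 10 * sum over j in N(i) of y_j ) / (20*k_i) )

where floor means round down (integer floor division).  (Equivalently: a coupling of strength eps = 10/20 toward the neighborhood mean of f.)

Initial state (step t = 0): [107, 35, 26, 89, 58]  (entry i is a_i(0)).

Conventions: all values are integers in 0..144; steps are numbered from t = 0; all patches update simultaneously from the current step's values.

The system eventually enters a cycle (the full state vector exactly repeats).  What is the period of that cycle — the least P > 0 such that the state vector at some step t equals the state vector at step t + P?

Simulating step by step:
t=0: [107, 35, 26, 89, 58]
t=1: [70, 69, 63, 82, 84]
t=2: [117, 117, 113, 112, 111]
t=3: [50, 50, 53, 53, 54]
t=4: [90, 90, 92, 92, 92]
t=5: [93, 93, 92, 92, 92]
t=6: [90, 90, 91, 91, 91]
t=7: [94, 94, 93, 93, 93]
t=8: [88, 88, 89, 89, 89]
t=9: [98, 98, 97, 97, 97]
t=10: [81, 81, 82, 82, 82]
t=11: [110, 110, 109, 109, 109]
t=12: [60, 60, 60, 60, 60]
t=13: [106, 106, 106, 106, 106]
t=14: [67, 67, 67, 67, 67]
t=15: [118, 118, 118, 118, 118]
t=16: [46, 46, 46, 46, 46]
t=17: [81, 81, 81, 81, 81]
t=18: [111, 111, 111, 111, 111]
t=19: [58, 58, 58, 58, 58]
t=20: [102, 102, 102, 102, 102]
t=21: [74, 74, 74, 74, 74]
t=22: [123, 123, 123, 123, 123]
t=23: [37, 37, 37, 37, 37]
t=24: [65, 65, 65, 65, 65]
t=25: [115, 115, 115, 115, 115]
t=26: [51, 51, 51, 51, 51]
t=27: [90, 90, 90, 90, 90]
t=28: [95, 95, 95, 95, 95]
t=29: [86, 86, 86, 86, 86]
t=30: [102, 102, 102, 102, 102]

Answer: 10
Key observation: The state at step 20, [102, 102, 102, 102, 102], reappears at step 30 — and no state repeats earlier — so the cycle the system enters has period 10.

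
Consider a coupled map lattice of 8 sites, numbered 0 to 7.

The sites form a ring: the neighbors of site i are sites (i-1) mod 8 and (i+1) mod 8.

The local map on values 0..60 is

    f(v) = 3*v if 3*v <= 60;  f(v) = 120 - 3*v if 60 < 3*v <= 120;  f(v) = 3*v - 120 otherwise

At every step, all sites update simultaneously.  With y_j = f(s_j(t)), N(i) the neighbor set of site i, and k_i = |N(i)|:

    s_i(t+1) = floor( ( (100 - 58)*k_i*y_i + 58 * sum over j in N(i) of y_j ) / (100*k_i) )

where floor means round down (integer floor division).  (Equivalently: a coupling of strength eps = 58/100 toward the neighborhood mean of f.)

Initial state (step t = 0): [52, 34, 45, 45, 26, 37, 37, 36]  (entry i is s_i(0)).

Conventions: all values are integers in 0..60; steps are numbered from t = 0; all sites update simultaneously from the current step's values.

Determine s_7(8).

Answer: s_7(8) = 12

Derivation:
t=0: [52, 34, 45, 45, 26, 37, 37, 36]
t=1: [23, 22, 15, 22, 24, 18, 9, 18]
t=2: [52, 50, 50, 49, 51, 44, 42, 45]
t=3: [28, 31, 29, 29, 25, 16, 10, 18]
t=4: [38, 31, 31, 36, 42, 41, 42, 41]
t=5: [11, 20, 22, 14, 6, 4, 4, 4]
t=6: [34, 50, 52, 38, 23, 13, 12, 18]
t=7: [31, 28, 25, 27, 34, 41, 42, 38]
t=8: [23, 36, 40, 34, 19, 8, 5, 12]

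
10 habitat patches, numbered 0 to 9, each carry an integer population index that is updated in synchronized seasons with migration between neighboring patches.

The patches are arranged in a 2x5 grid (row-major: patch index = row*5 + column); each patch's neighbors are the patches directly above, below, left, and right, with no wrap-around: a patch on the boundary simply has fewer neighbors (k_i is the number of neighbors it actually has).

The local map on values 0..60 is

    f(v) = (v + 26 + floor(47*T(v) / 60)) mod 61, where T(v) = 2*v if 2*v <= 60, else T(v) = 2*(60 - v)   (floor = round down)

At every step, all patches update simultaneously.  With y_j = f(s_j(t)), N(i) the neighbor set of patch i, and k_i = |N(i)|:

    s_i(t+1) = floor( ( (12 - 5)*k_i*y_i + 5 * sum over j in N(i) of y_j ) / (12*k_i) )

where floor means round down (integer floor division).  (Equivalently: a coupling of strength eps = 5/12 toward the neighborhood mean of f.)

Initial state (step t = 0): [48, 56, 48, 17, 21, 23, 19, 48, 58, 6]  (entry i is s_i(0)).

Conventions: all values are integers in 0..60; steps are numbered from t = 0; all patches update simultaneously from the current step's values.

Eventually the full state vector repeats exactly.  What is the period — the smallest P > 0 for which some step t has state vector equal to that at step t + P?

Simulating step by step:
t=0: [48, 56, 48, 17, 21, 23, 19, 48, 58, 6]
t=1: [28, 26, 27, 15, 20, 23, 18, 27, 26, 33]
t=2: [32, 29, 29, 13, 18, 23, 18, 30, 28, 33]
t=3: [36, 35, 42, 46, 27, 24, 21, 36, 40, 33]
t=4: [35, 35, 35, 33, 34, 26, 24, 34, 36, 37]
t=5: [37, 37, 39, 39, 39, 31, 30, 37, 38, 38]
t=6: [38, 38, 36, 36, 36, 40, 40, 38, 37, 36]
t=7: [36, 37, 37, 38, 38, 36, 36, 37, 37, 38]
t=8: [38, 38, 37, 37, 37, 38, 38, 38, 37, 37]
t=9: [37, 37, 37, 38, 38, 37, 37, 37, 37, 38]
t=10: [38, 38, 37, 37, 37, 38, 38, 38, 37, 37]

Answer: 2
Key observation: The state at step 8, [38, 38, 37, 37, 37, 38, 38, 38, 37, 37], reappears at step 10 — and no state repeats earlier — so the cycle the system enters has period 2.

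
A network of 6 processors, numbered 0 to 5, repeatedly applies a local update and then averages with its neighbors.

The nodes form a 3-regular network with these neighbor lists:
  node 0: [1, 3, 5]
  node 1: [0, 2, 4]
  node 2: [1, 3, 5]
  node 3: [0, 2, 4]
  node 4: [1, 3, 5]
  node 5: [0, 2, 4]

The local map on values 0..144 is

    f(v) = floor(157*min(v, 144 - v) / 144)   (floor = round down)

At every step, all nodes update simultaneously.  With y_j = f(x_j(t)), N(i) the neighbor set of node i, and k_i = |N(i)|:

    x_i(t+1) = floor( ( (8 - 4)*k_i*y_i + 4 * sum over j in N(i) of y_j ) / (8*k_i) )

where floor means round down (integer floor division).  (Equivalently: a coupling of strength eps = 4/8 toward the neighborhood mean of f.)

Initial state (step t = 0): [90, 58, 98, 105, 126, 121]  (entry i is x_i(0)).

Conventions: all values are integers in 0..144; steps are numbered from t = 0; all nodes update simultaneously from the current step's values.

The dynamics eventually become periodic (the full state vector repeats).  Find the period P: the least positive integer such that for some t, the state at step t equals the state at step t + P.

Answer: 2
Key observation: The state at step 9, [74, 74, 74, 74, 74, 74], reappears at step 11 — and no state repeats earlier — so the cycle the system enters has period 2.

Derivation:
t=0: [90, 58, 98, 105, 126, 121]
t=1: [50, 52, 46, 42, 31, 33]
t=2: [49, 50, 47, 45, 39, 40]
t=3: [50, 51, 49, 48, 45, 45]
t=4: [53, 53, 52, 52, 50, 50]
t=5: [56, 56, 55, 55, 54, 54]
t=6: [60, 60, 59, 59, 58, 58]
t=7: [64, 64, 64, 64, 63, 63]
t=8: [68, 68, 68, 68, 68, 68]
t=9: [74, 74, 74, 74, 74, 74]
t=10: [76, 76, 76, 76, 76, 76]
t=11: [74, 74, 74, 74, 74, 74]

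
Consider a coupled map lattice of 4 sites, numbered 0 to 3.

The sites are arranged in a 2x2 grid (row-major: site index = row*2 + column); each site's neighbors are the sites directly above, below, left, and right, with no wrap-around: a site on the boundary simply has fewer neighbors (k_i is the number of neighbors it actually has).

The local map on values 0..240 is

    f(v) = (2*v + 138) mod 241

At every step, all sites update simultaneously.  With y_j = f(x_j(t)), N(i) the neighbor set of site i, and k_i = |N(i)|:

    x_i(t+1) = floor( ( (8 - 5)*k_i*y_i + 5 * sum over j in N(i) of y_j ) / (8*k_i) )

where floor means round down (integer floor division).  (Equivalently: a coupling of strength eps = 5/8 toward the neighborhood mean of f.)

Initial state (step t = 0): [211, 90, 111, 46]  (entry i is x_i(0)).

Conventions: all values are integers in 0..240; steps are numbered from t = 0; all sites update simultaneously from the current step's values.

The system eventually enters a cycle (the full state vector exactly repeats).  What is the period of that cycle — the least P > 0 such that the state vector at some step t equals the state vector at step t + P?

Answer: 24
Key observation: The state at step 25, [54, 54, 54, 54], reappears at step 49 — and no state repeats earlier — so the cycle the system enters has period 24.

Derivation:
t=0: [211, 90, 111, 46]
t=1: [90, 125, 140, 147]
t=2: [130, 138, 150, 172]
t=3: [174, 113, 122, 115]
t=4: [84, 87, 93, 130]
t=5: [72, 96, 100, 107]
t=6: [73, 80, 83, 99]
t=7: [53, 64, 66, 73]
t=8: [18, 23, 25, 33]
t=9: [181, 187, 188, 192]
t=10: [26, 29, 30, 34]
t=11: [194, 197, 198, 200]
t=12: [48, 50, 50, 52]
t=13: [236, 162, 162, 149]
t=14: [186, 183, 183, 211]
t=15: [24, 41, 41, 43]
t=16: [207, 210, 210, 221]
t=17: [73, 81, 81, 84]
t=18: [53, 55, 55, 61]
t=19: [5, 9, 9, 11]
t=20: [153, 154, 154, 157]
t=21: [204, 206, 206, 207]
t=22: [66, 67, 67, 68]
t=23: [30, 31, 31, 31]
t=24: [199, 199, 199, 200]
t=25: [54, 54, 54, 54]
t=26: [5, 5, 5, 5]
t=27: [148, 148, 148, 148]
t=28: [193, 193, 193, 193]
t=29: [42, 42, 42, 42]
t=30: [222, 222, 222, 222]
t=31: [100, 100, 100, 100]
t=32: [97, 97, 97, 97]
t=33: [91, 91, 91, 91]
t=34: [79, 79, 79, 79]
t=35: [55, 55, 55, 55]
t=36: [7, 7, 7, 7]
t=37: [152, 152, 152, 152]
t=38: [201, 201, 201, 201]
t=39: [58, 58, 58, 58]
t=40: [13, 13, 13, 13]
t=41: [164, 164, 164, 164]
t=42: [225, 225, 225, 225]
t=43: [106, 106, 106, 106]
t=44: [109, 109, 109, 109]
t=45: [115, 115, 115, 115]
t=46: [127, 127, 127, 127]
t=47: [151, 151, 151, 151]
t=48: [199, 199, 199, 199]
t=49: [54, 54, 54, 54]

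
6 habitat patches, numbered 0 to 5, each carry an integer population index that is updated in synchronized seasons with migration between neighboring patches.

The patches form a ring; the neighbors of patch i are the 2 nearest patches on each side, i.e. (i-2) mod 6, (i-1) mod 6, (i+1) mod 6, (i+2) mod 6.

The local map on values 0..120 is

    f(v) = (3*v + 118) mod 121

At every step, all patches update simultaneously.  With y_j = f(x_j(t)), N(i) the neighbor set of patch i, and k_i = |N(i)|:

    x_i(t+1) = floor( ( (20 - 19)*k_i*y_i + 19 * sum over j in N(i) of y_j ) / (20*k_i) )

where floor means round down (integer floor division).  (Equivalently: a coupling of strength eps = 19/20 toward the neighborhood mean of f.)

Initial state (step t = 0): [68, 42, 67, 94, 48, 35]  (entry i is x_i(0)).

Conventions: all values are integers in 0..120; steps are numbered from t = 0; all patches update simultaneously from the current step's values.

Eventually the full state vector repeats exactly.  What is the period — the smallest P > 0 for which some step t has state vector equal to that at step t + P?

Answer: 5
Key observation: The state at step 52, [38, 38, 38, 38, 38, 38], reappears at step 57 — and no state repeats earlier — so the cycle the system enters has period 5.

Derivation:
t=0: [68, 42, 67, 94, 48, 35]
t=1: [51, 70, 36, 49, 71, 38]
t=2: [94, 67, 59, 94, 68, 59]
t=3: [64, 46, 57, 64, 46, 57]
t=4: [32, 55, 41, 32, 55, 41]
t=5: [81, 103, 69, 81, 103, 69]
t=6: [75, 99, 91, 75, 99, 91]
t=7: [43, 63, 74, 43, 63, 74]
t=8: [77, 52, 38, 77, 52, 38]
t=9: [73, 105, 71, 73, 105, 71]
t=10: [80, 90, 82, 80, 90, 82]
t=11: [18, 56, 67, 18, 56, 67]
t=12: [60, 63, 48, 60, 63, 48]
t=13: [43, 39, 58, 43, 39, 58]
t=14: [78, 31, 59, 78, 31, 59]
t=15: [73, 81, 97, 73, 81, 97]
t=16: [83, 72, 103, 83, 72, 103]
t=17: [74, 36, 48, 74, 36, 48]
t=18: [64, 61, 97, 64, 61, 97]
t=19: [53, 57, 62, 53, 57, 62]
t=20: [53, 48, 42, 53, 48, 42]
t=21: [12, 18, 26, 12, 18, 26]
t=22: [61, 53, 43, 61, 53, 43]
t=23: [21, 32, 44, 21, 32, 44]
t=24: [50, 36, 73, 50, 36, 73]
t=25: [96, 62, 66, 96, 62, 66]
t=26: [66, 58, 53, 66, 58, 53]
t=27: [44, 54, 60, 44, 54, 60]
t=28: [45, 32, 24, 45, 32, 24]
t=29: [77, 42, 52, 77, 42, 52]
t=30: [21, 66, 53, 21, 66, 53]
t=31: [54, 48, 65, 54, 48, 65]
t=32: [45, 52, 31, 45, 52, 31]
t=33: [58, 49, 24, 58, 49, 24]
t=34: [46, 57, 38, 46, 57, 38]
t=35: [75, 61, 34, 75, 61, 34]
t=36: [80, 97, 80, 80, 97, 80]
t=37: [82, 112, 82, 82, 112, 82]
t=38: [43, 5, 43, 43, 5, 43]
t=39: [8, 5, 8, 8, 5, 8]
t=40: [16, 20, 16, 16, 20, 16]
t=41: [50, 45, 50, 50, 45, 50]
t=42: [18, 25, 18, 18, 25, 18]
t=43: [60, 52, 60, 60, 52, 60]
t=44: [44, 54, 44, 44, 54, 44]
t=45: [22, 9, 22, 22, 9, 22]
t=46: [44, 61, 44, 44, 61, 44]
t=47: [32, 10, 32, 32, 10, 32]
t=48: [61, 89, 61, 61, 89, 61]
t=49: [41, 57, 41, 41, 57, 41]
t=50: [85, 116, 85, 85, 116, 85]
t=51: [54, 14, 54, 54, 14, 54]
t=52: [38, 38, 38, 38, 38, 38]
t=53: [111, 111, 111, 111, 111, 111]
t=54: [88, 88, 88, 88, 88, 88]
t=55: [19, 19, 19, 19, 19, 19]
t=56: [54, 54, 54, 54, 54, 54]
t=57: [38, 38, 38, 38, 38, 38]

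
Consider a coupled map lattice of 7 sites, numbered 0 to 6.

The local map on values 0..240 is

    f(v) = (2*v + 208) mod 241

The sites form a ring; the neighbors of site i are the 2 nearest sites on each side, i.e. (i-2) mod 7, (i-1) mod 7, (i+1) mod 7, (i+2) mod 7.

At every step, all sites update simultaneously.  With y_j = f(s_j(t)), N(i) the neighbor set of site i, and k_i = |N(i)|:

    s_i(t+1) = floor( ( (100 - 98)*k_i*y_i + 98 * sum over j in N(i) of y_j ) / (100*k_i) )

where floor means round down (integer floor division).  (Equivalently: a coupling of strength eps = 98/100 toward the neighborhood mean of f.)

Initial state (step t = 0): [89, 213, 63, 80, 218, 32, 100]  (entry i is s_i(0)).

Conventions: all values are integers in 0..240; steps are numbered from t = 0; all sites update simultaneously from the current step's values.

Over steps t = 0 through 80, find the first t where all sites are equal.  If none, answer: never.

Answer: 38
Key observation: Synchronization is absorbing here: once all sites are equal they stay equal, and step 38 is the first all-equal step.

Derivation:
t=0: [89, 213, 63, 80, 218, 32, 100]  (not all equal)
t=1: [111, 133, 145, 109, 105, 147, 123]  (not all equal)
t=2: [121, 152, 192, 112, 109, 187, 155]  (not all equal)
t=3: [71, 134, 152, 107, 110, 154, 129]  (not all equal)
t=4: [130, 138, 175, 122, 118, 172, 142]  (not all equal)
t=5: [43, 128, 159, 90, 93, 160, 123]  (not all equal)
t=6: [129, 116, 142, 117, 113, 139, 120]  (not all equal)
t=7: [107, 161, 200, 103, 107, 202, 156]  (not all equal)
t=8: [87, 127, 145, 122, 118, 142, 133]  (not all equal)
t=9: [120, 151, 190, 114, 119, 193, 145]  (not all equal)
t=10: [68, 128, 157, 114, 109, 154, 135]  (not all equal)
t=11: [132, 145, 173, 121, 127, 177, 138]  (not all equal)
t=12: [46, 126, 167, 99, 93, 164, 134]  (not all equal)
t=13: [140, 131, 147, 122, 128, 151, 123]  (not all equal)
t=14: [120, 114, 164, 126, 120, 160, 123]  (not all equal)
t=15: [128, 173, 203, 127, 134, 208, 164]  (not all equal)
t=16: [102, 155, 186, 146, 139, 182, 165]  (not all equal)
t=17: [72, 84, 58, 56, 64, 62, 74]  (not all equal)
t=18: [106, 97, 104, 100, 92, 99, 108]  (not all equal)
t=19: [171, 175, 164, 163, 172, 169, 164]  (not all equal)
t=20: [62, 57, 66, 65, 56, 61, 69]  (not all equal)
t=21: [93, 97, 87, 87, 97, 92, 85]  (not all equal)
t=22: [147, 143, 153, 153, 142, 148, 156]  (not all equal)
t=23: [25, 30, 18, 19, 30, 24, 16]  (not all equal)
t=24: [70, 65, 18, 17, 64, 71, 25]  (not all equal)
t=25: [57, 33, 73, 74, 33, 56, 100]  (not all equal)
t=26: [97, 117, 66, 65, 116, 98, 58]  (not all equal)
t=27: [136, 111, 163, 164, 112, 135, 179]  (not all equal)
t=28: [142, 108, 165, 164, 108, 143, 211]  (not all equal)
t=29: [97, 69, 106, 107, 69, 97, 98]  (not all equal)
t=30: [152, 169, 138, 138, 169, 152, 133]  (not all equal)
t=31: [81, 66, 39, 39, 66, 81, 50]  (not all equal)
t=32: [85, 72, 92, 92, 72, 85, 113]  (not all equal)
t=33: [147, 157, 127, 127, 157, 147, 125]  (not all equal)
t=34: [122, 167, 83, 83, 167, 122, 33]  (not all equal)
t=35: [111, 126, 116, 116, 126, 111, 133]  (not all equal)
t=36: [209, 205, 206, 206, 205, 209, 204]  (not all equal)
t=37: [138, 138, 138, 138, 138, 138, 139]  (not all equal)
t=38: [2, 2, 2, 2, 2, 2, 2]  (all equal)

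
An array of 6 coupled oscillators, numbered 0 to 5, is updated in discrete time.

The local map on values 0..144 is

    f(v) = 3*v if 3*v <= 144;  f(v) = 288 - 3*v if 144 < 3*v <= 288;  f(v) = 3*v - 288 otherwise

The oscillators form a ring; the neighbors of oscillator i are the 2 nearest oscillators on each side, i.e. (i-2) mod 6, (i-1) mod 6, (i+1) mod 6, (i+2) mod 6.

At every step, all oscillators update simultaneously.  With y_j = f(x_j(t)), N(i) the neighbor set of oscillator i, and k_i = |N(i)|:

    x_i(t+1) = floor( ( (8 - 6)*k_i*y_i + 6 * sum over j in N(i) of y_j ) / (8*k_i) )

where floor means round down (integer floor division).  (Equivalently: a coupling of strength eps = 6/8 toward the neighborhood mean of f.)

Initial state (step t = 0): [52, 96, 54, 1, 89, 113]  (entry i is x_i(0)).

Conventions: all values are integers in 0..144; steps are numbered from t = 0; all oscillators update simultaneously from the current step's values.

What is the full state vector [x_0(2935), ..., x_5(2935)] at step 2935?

Simulating step by step:
t=0: [52, 96, 54, 1, 89, 113]
t=1: [70, 58, 60, 37, 63, 42]
t=2: [103, 107, 102, 111, 104, 106]
t=3: [24, 29, 27, 30, 27, 30]
t=4: [81, 84, 82, 86, 82, 84]
t=5: [40, 37, 39, 36, 39, 37]
t=6: [115, 113, 114, 112, 114, 113]
t=7: [53, 52, 52, 51, 52, 52]
t=8: [131, 132, 132, 132, 132, 132]
t=9: [107, 107, 107, 108, 107, 107]
t=10: [33, 33, 33, 33, 33, 33]
t=11: [99, 99, 99, 99, 99, 99]
t=12: [9, 9, 9, 9, 9, 9]
t=13: [27, 27, 27, 27, 27, 27]
t=14: [81, 81, 81, 81, 81, 81]
t=15: [45, 45, 45, 45, 45, 45]
t=16: [135, 135, 135, 135, 135, 135]
t=17: [117, 117, 117, 117, 117, 117]
t=18: [63, 63, 63, 63, 63, 63]
t=19: [99, 99, 99, 99, 99, 99]

Answer: [45, 45, 45, 45, 45, 45]
Key observation: The state at step 11, [99, 99, 99, 99, 99, 99], reappears at step 19: the system is in a cycle of period 8 from step 11 on.  Therefore the state at step 2935 equals the state at step 11 + ((2935 - 11) mod 8) = 15, which is [45, 45, 45, 45, 45, 45].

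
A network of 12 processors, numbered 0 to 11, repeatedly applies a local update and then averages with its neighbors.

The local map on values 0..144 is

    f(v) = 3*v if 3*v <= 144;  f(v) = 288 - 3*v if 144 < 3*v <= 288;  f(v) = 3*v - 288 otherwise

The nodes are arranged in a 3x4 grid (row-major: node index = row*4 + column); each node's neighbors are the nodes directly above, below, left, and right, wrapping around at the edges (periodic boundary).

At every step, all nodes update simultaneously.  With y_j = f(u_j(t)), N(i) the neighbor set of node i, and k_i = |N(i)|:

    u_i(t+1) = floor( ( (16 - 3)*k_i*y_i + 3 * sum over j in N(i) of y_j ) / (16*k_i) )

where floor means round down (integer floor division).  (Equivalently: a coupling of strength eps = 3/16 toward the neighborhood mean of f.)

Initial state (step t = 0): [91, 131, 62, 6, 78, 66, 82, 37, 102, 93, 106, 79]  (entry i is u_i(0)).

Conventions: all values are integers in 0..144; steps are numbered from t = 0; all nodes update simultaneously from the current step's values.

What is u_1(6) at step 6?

Simulating step by step:
t=0: [91, 131, 62, 6, 78, 66, 82, 37, 102, 93, 106, 79]
t=1: [21, 95, 92, 27, 54, 82, 49, 97, 20, 18, 33, 49]
t=2: [63, 10, 24, 76, 110, 49, 121, 25, 66, 53, 96, 125]
t=3: [90, 45, 66, 64, 53, 127, 74, 73, 89, 117, 17, 81]
t=4: [32, 122, 89, 88, 114, 93, 67, 71, 29, 65, 53, 47]
t=5: [89, 73, 31, 35, 56, 21, 81, 75, 88, 89, 120, 129]
t=6: [31, 65, 89, 98, 105, 63, 50, 68, 31, 27, 70, 92]

Answer: u_1(6) = 65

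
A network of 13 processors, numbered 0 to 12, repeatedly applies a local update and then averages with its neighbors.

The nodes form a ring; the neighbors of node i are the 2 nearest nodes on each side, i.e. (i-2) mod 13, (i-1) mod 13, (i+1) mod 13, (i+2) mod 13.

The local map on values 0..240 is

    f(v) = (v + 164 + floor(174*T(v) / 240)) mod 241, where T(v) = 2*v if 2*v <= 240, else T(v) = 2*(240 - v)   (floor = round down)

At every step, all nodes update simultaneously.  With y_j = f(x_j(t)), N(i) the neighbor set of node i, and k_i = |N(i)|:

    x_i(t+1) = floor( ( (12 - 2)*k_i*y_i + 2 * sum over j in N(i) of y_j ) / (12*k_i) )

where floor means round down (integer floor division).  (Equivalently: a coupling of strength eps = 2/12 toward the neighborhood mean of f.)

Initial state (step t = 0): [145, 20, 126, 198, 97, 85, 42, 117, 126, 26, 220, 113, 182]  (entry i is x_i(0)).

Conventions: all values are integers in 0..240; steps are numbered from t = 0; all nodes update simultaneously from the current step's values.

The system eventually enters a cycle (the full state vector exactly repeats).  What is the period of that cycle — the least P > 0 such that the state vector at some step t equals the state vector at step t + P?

Simulating step by step:
t=0: [145, 20, 126, 198, 97, 85, 42, 117, 126, 26, 220, 113, 182]
t=1: [204, 210, 209, 180, 156, 133, 50, 199, 204, 222, 177, 198, 190]
t=2: [179, 177, 177, 190, 192, 201, 69, 176, 173, 173, 189, 181, 184]
t=3: [189, 190, 190, 185, 180, 177, 107, 186, 188, 192, 185, 189, 188]
t=4: [185, 185, 185, 187, 189, 190, 185, 186, 185, 184, 186, 185, 185]
t=5: [187, 186, 186, 186, 185, 185, 186, 186, 187, 187, 187, 187, 187]
t=6: [186, 186, 186, 187, 187, 187, 186, 186, 186, 186, 186, 186, 186]
t=7: [187, 186, 186, 186, 186, 186, 186, 186, 187, 187, 187, 187, 187]
t=8: [186, 186, 186, 187, 187, 187, 186, 186, 186, 186, 186, 186, 186]

Answer: 2
Key observation: The state at step 6, [186, 186, 186, 187, 187, 187, 186, 186, 186, 186, 186, 186, 186], reappears at step 8 — and no state repeats earlier — so the cycle the system enters has period 2.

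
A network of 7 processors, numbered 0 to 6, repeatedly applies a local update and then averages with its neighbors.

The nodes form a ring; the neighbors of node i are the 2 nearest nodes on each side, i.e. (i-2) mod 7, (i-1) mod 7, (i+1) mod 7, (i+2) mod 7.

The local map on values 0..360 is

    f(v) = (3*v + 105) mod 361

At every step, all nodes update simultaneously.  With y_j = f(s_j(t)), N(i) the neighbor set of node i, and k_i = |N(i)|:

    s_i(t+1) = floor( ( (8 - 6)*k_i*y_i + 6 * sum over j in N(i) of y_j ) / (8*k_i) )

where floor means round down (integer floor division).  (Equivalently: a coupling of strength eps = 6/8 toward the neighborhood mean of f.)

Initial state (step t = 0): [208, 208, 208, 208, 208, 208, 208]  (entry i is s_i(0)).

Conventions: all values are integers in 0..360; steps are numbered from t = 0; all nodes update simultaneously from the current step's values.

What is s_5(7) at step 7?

Simulating step by step:
t=0: [208, 208, 208, 208, 208, 208, 208]
t=1: [7, 7, 7, 7, 7, 7, 7]
t=2: [126, 126, 126, 126, 126, 126, 126]
t=3: [122, 122, 122, 122, 122, 122, 122]
t=4: [110, 110, 110, 110, 110, 110, 110]
t=5: [74, 74, 74, 74, 74, 74, 74]
t=6: [327, 327, 327, 327, 327, 327, 327]
t=7: [3, 3, 3, 3, 3, 3, 3]

Answer: s_5(7) = 3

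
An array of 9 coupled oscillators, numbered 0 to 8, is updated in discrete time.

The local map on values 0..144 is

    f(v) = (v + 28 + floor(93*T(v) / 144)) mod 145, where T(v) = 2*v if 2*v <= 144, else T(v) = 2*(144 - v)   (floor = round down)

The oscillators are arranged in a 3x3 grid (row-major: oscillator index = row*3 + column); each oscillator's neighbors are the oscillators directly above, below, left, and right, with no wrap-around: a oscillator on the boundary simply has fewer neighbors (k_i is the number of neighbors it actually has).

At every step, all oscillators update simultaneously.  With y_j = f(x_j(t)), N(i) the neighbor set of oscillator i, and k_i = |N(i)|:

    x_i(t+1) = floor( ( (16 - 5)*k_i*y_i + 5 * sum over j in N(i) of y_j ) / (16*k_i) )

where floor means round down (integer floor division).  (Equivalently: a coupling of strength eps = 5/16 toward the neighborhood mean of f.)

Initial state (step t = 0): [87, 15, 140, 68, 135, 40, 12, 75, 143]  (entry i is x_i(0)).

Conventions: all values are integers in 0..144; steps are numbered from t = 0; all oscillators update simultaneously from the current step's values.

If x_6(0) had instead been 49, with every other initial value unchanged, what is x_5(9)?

Answer: x_5(9) = 38
Key observation: This trace re-runs the system from the modified initial state.

Derivation:
t=0: [87, 15, 140, 68, 135, 40, 49, 75, 143]
t=1: [45, 53, 47, 48, 40, 90, 109, 52, 44]
t=2: [112, 42, 100, 124, 96, 68, 47, 30, 94]
t=3: [49, 97, 52, 44, 50, 38, 112, 88, 49]
t=4: [122, 57, 25, 121, 123, 108, 51, 62, 120]
t=5: [29, 24, 66, 44, 31, 41, 108, 39, 33]
t=6: [97, 80, 55, 111, 103, 107, 63, 105, 108]
t=7: [40, 40, 19, 35, 38, 34, 30, 36, 37]
t=8: [117, 113, 83, 108, 113, 103, 100, 109, 110]
t=9: [34, 36, 41, 36, 36, 38, 38, 37, 36]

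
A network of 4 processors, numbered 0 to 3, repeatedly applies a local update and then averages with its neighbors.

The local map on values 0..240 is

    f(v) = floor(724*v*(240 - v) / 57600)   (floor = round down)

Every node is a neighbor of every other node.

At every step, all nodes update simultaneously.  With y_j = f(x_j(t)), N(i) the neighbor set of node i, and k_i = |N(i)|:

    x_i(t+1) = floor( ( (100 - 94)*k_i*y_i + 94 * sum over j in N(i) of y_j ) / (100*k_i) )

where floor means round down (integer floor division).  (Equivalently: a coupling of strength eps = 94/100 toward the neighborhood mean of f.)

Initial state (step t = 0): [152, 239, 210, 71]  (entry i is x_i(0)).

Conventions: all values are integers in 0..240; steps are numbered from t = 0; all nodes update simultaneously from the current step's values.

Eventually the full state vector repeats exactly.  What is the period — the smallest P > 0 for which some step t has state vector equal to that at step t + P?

Simulating step by step:
t=0: [152, 239, 210, 71]
t=1: [82, 124, 105, 87]
t=2: [174, 169, 170, 172]
t=3: [148, 146, 147, 147]
t=4: [171, 171, 171, 171]
t=5: [148, 148, 148, 148]
t=6: [171, 171, 171, 171]

Answer: 2
Key observation: The state at step 4, [171, 171, 171, 171], reappears at step 6 — and no state repeats earlier — so the cycle the system enters has period 2.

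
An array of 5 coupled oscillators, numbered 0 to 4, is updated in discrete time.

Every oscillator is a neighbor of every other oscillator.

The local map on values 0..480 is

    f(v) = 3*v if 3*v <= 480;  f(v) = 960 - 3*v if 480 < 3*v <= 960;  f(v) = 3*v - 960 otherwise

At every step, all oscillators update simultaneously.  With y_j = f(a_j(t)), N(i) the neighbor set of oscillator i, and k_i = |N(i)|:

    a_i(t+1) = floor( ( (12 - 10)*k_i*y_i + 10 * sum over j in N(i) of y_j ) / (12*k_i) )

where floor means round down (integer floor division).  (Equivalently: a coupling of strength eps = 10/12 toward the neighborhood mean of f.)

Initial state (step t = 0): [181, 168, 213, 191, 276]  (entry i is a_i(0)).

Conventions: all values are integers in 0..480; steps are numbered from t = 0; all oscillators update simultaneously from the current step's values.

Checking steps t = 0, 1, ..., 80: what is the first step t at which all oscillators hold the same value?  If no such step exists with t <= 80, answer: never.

Simulating step by step:
t=0: [181, 168, 213, 191, 276]  (not all equal)
t=1: [339, 337, 343, 340, 351]  (not all equal)
t=2: [66, 66, 65, 66, 64]  (not all equal)
t=3: [196, 196, 196, 196, 196]  (all equal)

Answer: 3
Key observation: Synchronization is absorbing here: once all oscillators are equal they stay equal, and step 3 is the first all-equal step.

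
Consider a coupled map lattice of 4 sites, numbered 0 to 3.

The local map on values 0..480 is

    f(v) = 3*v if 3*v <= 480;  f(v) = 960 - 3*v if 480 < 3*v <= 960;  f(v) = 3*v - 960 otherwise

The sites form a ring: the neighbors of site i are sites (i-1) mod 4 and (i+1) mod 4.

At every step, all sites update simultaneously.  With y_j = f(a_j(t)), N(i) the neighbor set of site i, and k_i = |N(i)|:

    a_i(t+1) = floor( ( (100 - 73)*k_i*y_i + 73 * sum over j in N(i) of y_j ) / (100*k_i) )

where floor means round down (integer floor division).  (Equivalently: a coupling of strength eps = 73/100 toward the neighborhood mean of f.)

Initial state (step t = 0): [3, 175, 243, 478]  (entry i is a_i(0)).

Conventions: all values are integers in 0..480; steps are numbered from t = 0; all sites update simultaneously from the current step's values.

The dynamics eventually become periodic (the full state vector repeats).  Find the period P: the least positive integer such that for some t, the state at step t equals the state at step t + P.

Simulating step by step:
t=0: [3, 175, 243, 478]
t=1: [334, 205, 394, 215]
t=2: [252, 189, 300, 181]
t=3: [350, 202, 311, 208]
t=4: [276, 138, 259, 133]
t=5: [332, 226, 346, 222]
t=6: [219, 117, 231, 120]
t=7: [341, 302, 331, 305]
t=8: [53, 49, 45, 47]
t=9: [148, 147, 141, 145]
t=10: [439, 435, 433, 433]
t=11: [346, 347, 341, 345]
t=12: [78, 73, 73, 71]
t=13: [220, 224, 216, 222]
t=14: [293, 301, 296, 302]
t=15: [62, 71, 59, 70]
t=16: [204, 190, 202, 189]
t=17: [379, 361, 381, 362]
t=18: [138, 164, 140, 165]
t=19: [452, 430, 453, 429]
t=20: [346, 379, 347, 378]
t=21: [149, 105, 149, 105]
t=22: [350, 411, 350, 411]
t=23: [223, 139, 223, 139]
t=24: [382, 325, 382, 325]
t=25: [61, 139, 61, 139]
t=26: [353, 246, 353, 246]
t=27: [188, 132, 188, 132]
t=28: [396, 396, 396, 396]
t=29: [228, 228, 228, 228]
t=30: [276, 276, 276, 276]
t=31: [132, 132, 132, 132]
t=32: [396, 396, 396, 396]

Answer: 4
Key observation: The state at step 28, [396, 396, 396, 396], reappears at step 32 — and no state repeats earlier — so the cycle the system enters has period 4.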